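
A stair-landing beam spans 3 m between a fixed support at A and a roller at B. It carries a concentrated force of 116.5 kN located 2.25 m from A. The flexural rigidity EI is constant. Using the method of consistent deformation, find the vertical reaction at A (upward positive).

R_A = 42.78 kN

Release the roller at B. Primary structure: cantilever fixed at A.
Deflection at B on the released cantilever, summing each load's contribution:
  point load 116.5 at a = 2.25: Pa²(3L − a)/(6EI) = 663.5/EI
Tip deflection under a unit load at B: L³/(3EI) = 9/EI.
Compatibility at B: δ_0 − R_B·δ_{BB} = 0, so R_B = 663.5/9 = 73.72 kN.
Vertical equilibrium: R_A = ΣP − R_B = 116.5 − 73.72 = 42.78 kN.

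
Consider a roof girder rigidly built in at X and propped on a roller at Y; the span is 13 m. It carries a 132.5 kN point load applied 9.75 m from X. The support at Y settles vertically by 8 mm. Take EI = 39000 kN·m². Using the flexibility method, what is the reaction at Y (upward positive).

R_Y = 83.42 kN

Choose R_Y as the redundant. The primary structure is the cantilever fixed at X.
Primary-structure tip deflection at Y by superposition:
  point load 132.5 at a = 9.75: Pa²(3L − a)/(6EI) = 61404/EI
Tip deflection under a unit load at Y: L³/(3EI) = 732.3/EI.
With EI = 39000 kN·m²: δ_0 = 1.5745 m and δ_{YY} = 0.018778 m/kN.
Compatibility — the beam at Y must follow the support down by 0.008 m: δ_0 − R_Y·δ_{YY} = 0.008, so R_Y = (1.5745 − 0.008)/0.018778 = 83.42 kN.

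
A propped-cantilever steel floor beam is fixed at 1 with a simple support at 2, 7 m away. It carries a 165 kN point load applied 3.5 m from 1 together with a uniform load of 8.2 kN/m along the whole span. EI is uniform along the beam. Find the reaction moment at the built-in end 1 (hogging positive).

Take the reaction at 2 as the redundant and release it; the primary structure is a cantilever fixed at 1.
Primary-structure tip deflection at 2 by superposition:
  point load 165 at a = 3.5: Pa²(3L − a)/(6EI) = 5895/EI
  UDL 8.2: wL⁴/(8EI) = 2461/EI
  δ_0 = 8356/EI
Flexibility coefficient — unit upward force at 2: δ_{22} = L³/(3EI) = 114.3/EI.
Compatibility at 2: δ_0 − R_2·δ_{22} = 0, so R_2 = 8356/114.3 = 73.09 kN.
Moment equilibrium about 1: M_1 = Σ(load moments about 1) − R_2·L = 778.4 − 73.09×7 = 266.8 kN·m.

M_1 = 266.8 kN·m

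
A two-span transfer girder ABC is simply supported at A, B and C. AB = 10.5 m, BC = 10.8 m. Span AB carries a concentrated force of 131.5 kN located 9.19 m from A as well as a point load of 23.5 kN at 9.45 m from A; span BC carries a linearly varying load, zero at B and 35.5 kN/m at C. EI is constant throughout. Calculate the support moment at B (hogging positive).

M_B = 202.6 kN·m

Insert a hinge at B; M_B is the redundant, and each span becomes simply supported.
Rotations at B on the released spans (each span's end-slope, ×1/EI):
  span AB: point load 131.5 at a = 9.19: Pab(L + a)/(6LEI) = 494.8/EI
  span AB: point load 23.5 at a = 9.45: Pab(L + a)/(6LEI) = 73.84/EI
  span BC: triangular load, peak 35.5: 7w₀L³/(360EI) = 869.6/EI
  relative rotation θ_0 = (568.6 + 869.6)/EI = 1438/EI
A unit hogging moment at B produces rotation L₁/(3EI) + L₂/(3EI) = 7.1/EI.
Slope continuity at B: θ_0 = M_B·7.1/EI, so M_B = 1438/7.1 = 202.6 kN·m (hogging).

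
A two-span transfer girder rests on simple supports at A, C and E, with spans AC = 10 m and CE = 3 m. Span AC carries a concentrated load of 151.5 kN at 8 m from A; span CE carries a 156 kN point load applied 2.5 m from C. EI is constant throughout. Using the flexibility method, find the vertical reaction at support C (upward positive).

R_C = 223.7 kN

Take M_C as the redundant. Released structure: two simple spans AC and CE with a hinge at C.
Rotations at C on the released spans (each span's end-slope, ×1/EI):
  span AC: point load 151.5 at a = 8: Pab(L + a)/(6LEI) = 727.2/EI
  span CE: point load 156 at a = 2.5: Pab(L + b)/(6LEI) = 37.92/EI
  relative rotation θ_0 = (727.2 + 37.92)/EI = 765.1/EI
A unit hogging moment at C produces rotation L₁/(3EI) + L₂/(3EI) = 4.333/EI.
Slope continuity at C: θ_0 = M_C·4.333/EI, so M_C = 765.1/4.333 = 176.6 kN·m (hogging).
Span AC, ΣM about A with M_C applied at C: R_C^{AC}·10 = 1212 + 176.6, so R_C^{AC} = 138.9 kN and R_A = 151.5 − 138.9 = 12.64 kN.
Span CE, ΣM about E: R_C^{CE}·3 = 78 + 176.6, so R_C^{CE} = 84.86 kN and R_E = 156 − 84.86 = 71.14 kN.
R_C = 138.9 + 84.86 = 223.7 kN.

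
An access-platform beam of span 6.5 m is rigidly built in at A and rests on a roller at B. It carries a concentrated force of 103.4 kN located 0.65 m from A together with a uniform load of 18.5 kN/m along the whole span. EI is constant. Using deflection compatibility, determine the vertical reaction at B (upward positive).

Choose R_B as the redundant. The primary structure is the cantilever fixed at A.
Free-end deflection of the primary structure under the applied loading (downward +):
  point load 103.4 at a = 0.65: Pa²(3L − a)/(6EI) = 137.2/EI
  UDL 18.5: wL⁴/(8EI) = 4128/EI
  δ_0 = 4265/EI
Flexibility coefficient — unit upward force at B: δ_{BB} = L³/(3EI) = 91.54/EI.
Compatibility at B: δ_0 − R_B·δ_{BB} = 0, so R_B = 4265/91.54 = 46.59 kN.

R_B = 46.59 kN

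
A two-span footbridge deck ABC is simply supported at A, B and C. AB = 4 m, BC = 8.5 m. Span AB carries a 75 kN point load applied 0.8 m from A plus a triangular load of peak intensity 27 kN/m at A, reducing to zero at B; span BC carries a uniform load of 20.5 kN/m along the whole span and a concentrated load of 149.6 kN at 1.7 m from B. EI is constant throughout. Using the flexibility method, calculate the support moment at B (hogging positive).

M_B = 267.7 kN·m

Take M_B as the redundant. Released structure: two simple spans AB and BC with a hinge at B.
Discontinuity in slope at B on the released structure — sum the simple-span end rotations:
  span AB: point load 75 at a = 0.8: Pab(L + a)/(6LEI) = 38.4/EI
  span AB: triangular load, peak 27: 7w₀L³/(360EI) = 33.6/EI
  span BC: UDL 20.5: wL³/(24EI) = 524.6/EI
  span BC: point load 149.6 at a = 1.7: Pab(L + b)/(6LEI) = 518.8/EI
  relative rotation θ_0 = (72 + 1043)/EI = 1115/EI
A unit hogging moment at B produces rotation L₁/(3EI) + L₂/(3EI) = 4.167/EI.
Slope continuity at B: θ_0 = M_B·4.167/EI, so M_B = 1115/4.167 = 267.7 kN·m (hogging).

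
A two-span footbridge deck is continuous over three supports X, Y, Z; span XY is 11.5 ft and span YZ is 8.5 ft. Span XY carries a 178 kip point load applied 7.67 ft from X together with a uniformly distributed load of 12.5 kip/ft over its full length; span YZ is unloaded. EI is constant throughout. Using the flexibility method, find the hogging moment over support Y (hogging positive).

M_Y = 336.7 kip·ft

Release continuity at Y by inserting a hinge; the redundant is the internal moment M_Y. The primary structure is two simply-supported spans XY and YZ.
Discontinuity in slope at Y on the released structure — sum the simple-span end rotations:
  span XY: point load 178 at a = 7.67: Pab(L + a)/(6LEI) = 1453/EI
  span XY: UDL 12.5: wL³/(24EI) = 792.1/EI
  relative rotation θ_0 = (2245 + 0)/EI = 2245/EI
A unit hogging moment at Y produces rotation L₁/(3EI) + L₂/(3EI) = 6.667/EI.
Compatibility: M_Y·(L₁+L₂)/(3EI) = θ_0, giving M_Y = 336.7 kip·ft (hogging).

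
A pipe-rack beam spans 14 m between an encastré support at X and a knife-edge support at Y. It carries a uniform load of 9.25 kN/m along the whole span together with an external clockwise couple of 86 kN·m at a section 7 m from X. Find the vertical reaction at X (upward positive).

Release the roller at Y. Primary structure: cantilever fixed at X.
Primary-structure tip deflection at Y by superposition:
  UDL 9.25: wL⁴/(8EI) = 44418/EI
  clockwise couple 86 at a = 7: M₀a(2L − a)/(2EI) = 6321/EI
  δ_0 = 50740/EI
Tip deflection under a unit load at Y: L³/(3EI) = 914.7/EI.
Compatibility at Y: δ_0 − R_Y·δ_{YY} = 0, so R_Y = 50740/914.7 = 55.47 kN.
Vertical equilibrium: R_X = ΣP − R_Y = 129.5 − 55.47 = 74.03 kN.

R_X = 74.03 kN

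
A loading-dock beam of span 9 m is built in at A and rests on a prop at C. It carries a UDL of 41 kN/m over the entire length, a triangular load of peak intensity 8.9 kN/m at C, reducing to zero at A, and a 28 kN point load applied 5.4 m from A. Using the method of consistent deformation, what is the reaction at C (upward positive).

R_C = 172.5 kN

Take the reaction at C as the redundant and release it; the primary structure is a cantilever fixed at A.
Primary-structure tip deflection at C by superposition:
  UDL 41: wL⁴/(8EI) = 33625/EI
  triangular load, peak 8.9 at the free end: 11w₀L⁴/(120EI) = 5353/EI
  point load 28 at a = 5.4: Pa²(3L − a)/(6EI) = 2939/EI
  δ_0 = 41917/EI
Tip deflection under a unit load at C: L³/(3EI) = 243/EI.
The prop prevents deflection at C: R_C = δ_0/δ_{CC} = 41917/243 = 172.5 kN.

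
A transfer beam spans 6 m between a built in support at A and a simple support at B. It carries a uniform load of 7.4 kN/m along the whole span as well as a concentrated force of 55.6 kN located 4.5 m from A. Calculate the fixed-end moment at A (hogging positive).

Choose R_B as the redundant. The primary structure is the cantilever fixed at A.
Primary-structure tip deflection at B by superposition:
  UDL 7.4: wL⁴/(8EI) = 1199/EI
  point load 55.6 at a = 4.5: Pa²(3L − a)/(6EI) = 2533/EI
  δ_0 = 3732/EI
Flexibility coefficient — unit upward force at B: δ_{BB} = L³/(3EI) = 72/EI.
The prop prevents deflection at B: R_B = δ_0/δ_{BB} = 3732/72 = 51.83 kN.
Moment equilibrium about A: M_A = Σ(load moments about A) − R_B·L = 383.4 − 51.83×6 = 72.39 kN·m.

M_A = 72.39 kN·m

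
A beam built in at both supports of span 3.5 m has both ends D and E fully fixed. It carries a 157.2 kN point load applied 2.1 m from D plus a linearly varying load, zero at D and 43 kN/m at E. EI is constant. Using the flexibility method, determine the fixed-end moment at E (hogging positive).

M_E = 105.6 kN·m

Release both end moments; the primary structure is a simply-supported span DE with redundants M_D and M_E.
End rotations of the released simple span under the applied load (×1/EI):
  at D: point load 157.2 at a = 2.1: Pab(L + b)/(6LEI) = 107.8/EI
  at E: point load 157.2 at a = 2.1: Pab(L + a)/(6LEI) = 123.2/EI
  at D: triangular load, peak 43: 7w₀L³/(360EI) = 35.85/EI
  at E: triangular load, peak 43: w₀L³/(45EI) = 40.97/EI
  θ_D0 = 143.7/EI,  θ_E0 = 164.2/EI
Flexibility coefficients: a unit moment at one end gives L/(3EI) there and L/(6EI) at the far end, so f₁₁ = f₂₂ = 1.167/EI and f₁₂ = f₂₁ = 0.5833/EI.
Compatibility — zero rotation at each built-in end:
  1.167 M_D + 0.5833 M_E = 143.7
  0.5833 M_D + 1.167 M_E = 164.2
Solving the pair gives M_D = 70.38 kN·m and M_E = 105.6 kN·m (hogging).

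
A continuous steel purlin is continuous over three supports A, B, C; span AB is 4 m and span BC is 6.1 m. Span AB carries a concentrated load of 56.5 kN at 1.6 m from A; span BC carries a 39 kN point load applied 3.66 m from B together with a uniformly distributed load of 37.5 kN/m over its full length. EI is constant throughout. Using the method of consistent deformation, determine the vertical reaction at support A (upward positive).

R_A = -2.23 kN

Take M_B as the redundant. Released structure: two simple spans AB and BC with a hinge at B.
Discontinuity in slope at B on the released structure — sum the simple-span end rotations:
  span AB: point load 56.5 at a = 1.6: Pab(L + a)/(6LEI) = 50.62/EI
  span BC: point load 39 at a = 3.66: Pab(L + b)/(6LEI) = 81.27/EI
  span BC: UDL 37.5: wL³/(24EI) = 354.7/EI
  relative rotation θ_0 = (50.62 + 435.9)/EI = 486.5/EI
A unit hogging moment at B produces rotation L₁/(3EI) + L₂/(3EI) = 3.367/EI.
Compatibility: M_B·(L₁+L₂)/(3EI) = θ_0, giving M_B = 144.5 kN·m (hogging).
Span AB, ΣM about A with M_B applied at B: R_B^{AB}·4 = 90.4 + 144.5, so R_B^{AB} = 58.73 kN and R_A = 56.5 − 58.73 = -2.23 kN.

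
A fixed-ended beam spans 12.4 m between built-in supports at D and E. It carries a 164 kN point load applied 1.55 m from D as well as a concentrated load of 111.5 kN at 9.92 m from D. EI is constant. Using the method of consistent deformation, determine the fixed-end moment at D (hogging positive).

M_D = 238.9 kN·m

Take the two fixed-end moments M_D, M_E as redundants; the released structure is the simple span DE.
End rotations of the released simple span under the applied load (×1/EI):
  at D: point load 164 at a = 1.55: Pab(L + b)/(6LEI) = 861.9/EI
  at E: point load 164 at a = 1.55: Pab(L + a)/(6LEI) = 517.1/EI
  at D: point load 111.5 at a = 9.92: Pab(L + b)/(6LEI) = 548.6/EI
  at E: point load 111.5 at a = 9.92: Pab(L + a)/(6LEI) = 822.9/EI
  θ_D0 = 1411/EI,  θ_E0 = 1340/EI
Flexibility coefficients: a unit moment at one end gives L/(3EI) there and L/(6EI) at the far end, so f₁₁ = f₂₂ = 4.133/EI and f₁₂ = f₂₁ = 2.067/EI.
Compatibility — zero rotation at each built-in end:
  4.133 M_D + 2.067 M_E = 1411
  2.067 M_D + 4.133 M_E = 1340
Solving the pair gives M_D = 238.9 kN·m and M_E = 204.8 kN·m (hogging).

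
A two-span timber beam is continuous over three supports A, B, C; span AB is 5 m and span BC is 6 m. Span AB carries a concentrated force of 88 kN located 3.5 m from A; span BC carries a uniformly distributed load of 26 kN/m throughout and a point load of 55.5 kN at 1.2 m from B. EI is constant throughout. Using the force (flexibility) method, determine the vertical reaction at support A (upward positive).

R_A = 1.265 kN

Insert a hinge at B; M_B is the redundant, and each span becomes simply supported.
Rotations at B on the released spans (each span's end-slope, ×1/EI):
  span AB: point load 88 at a = 3.5: Pab(L + a)/(6LEI) = 130.9/EI
  span BC: UDL 26: wL³/(24EI) = 234/EI
  span BC: point load 55.5 at a = 1.2: Pab(L + b)/(6LEI) = 95.9/EI
  relative rotation θ_0 = (130.9 + 329.9)/EI = 460.8/EI
A unit hogging moment at B produces rotation L₁/(3EI) + L₂/(3EI) = 3.667/EI.
Compatibility: M_B·(L₁+L₂)/(3EI) = θ_0, giving M_B = 125.7 kN·m (hogging).
Span AB, ΣM about A with M_B applied at B: R_B^{AB}·5 = 308 + 125.7, so R_B^{AB} = 86.73 kN and R_A = 88 − 86.73 = 1.265 kN.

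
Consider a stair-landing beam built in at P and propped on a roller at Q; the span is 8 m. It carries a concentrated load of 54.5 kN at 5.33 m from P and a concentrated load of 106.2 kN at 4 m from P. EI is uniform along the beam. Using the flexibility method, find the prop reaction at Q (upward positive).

Take the reaction at Q as the redundant and release it; the primary structure is a cantilever fixed at P.
Primary-structure tip deflection at Q by superposition:
  point load 54.5 at a = 5.33: Pa²(3L − a)/(6EI) = 4818/EI
  point load 106.2 at a = 4: Pa²(3L − a)/(6EI) = 5664/EI
  δ_0 = 10482/EI
Flexibility coefficient — unit upward force at Q: δ_{QQ} = L³/(3EI) = 170.7/EI.
Compatibility at Q: δ_0 − R_Q·δ_{QQ} = 0, so R_Q = 10482/170.7 = 61.42 kN.

R_Q = 61.42 kN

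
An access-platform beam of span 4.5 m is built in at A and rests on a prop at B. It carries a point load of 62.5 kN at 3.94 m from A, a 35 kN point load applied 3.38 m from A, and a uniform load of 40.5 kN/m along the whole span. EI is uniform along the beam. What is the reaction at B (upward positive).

R_B = 141.4 kN

Remove the prop at B; the released (primary) structure is a cantilever built in at A.
Free-end deflection of the primary structure under the applied loading (downward +):
  point load 62.5 at a = 3.94: Pa²(3L − a)/(6EI) = 1546/EI
  point load 35 at a = 3.38: Pa²(3L − a)/(6EI) = 674.4/EI
  UDL 40.5: wL⁴/(8EI) = 2076/EI
  δ_0 = 4296/EI
Flexibility coefficient — unit upward force at B: δ_{BB} = L³/(3EI) = 30.38/EI.
Compatibility at B: δ_0 − R_B·δ_{BB} = 0, so R_B = 4296/30.38 = 141.4 kN.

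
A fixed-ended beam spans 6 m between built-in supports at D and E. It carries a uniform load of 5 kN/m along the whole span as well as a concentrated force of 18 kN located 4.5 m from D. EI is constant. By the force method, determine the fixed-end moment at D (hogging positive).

Release both end moments; the primary structure is a simply-supported span DE with redundants M_D and M_E.
Simple-span end rotations at D and E under the given loads:
  at D: UDL 5: wL³/(24EI) = 45/EI
  at E: UDL 5: wL³/(24EI) = 45/EI
  at D: point load 18 at a = 4.5: Pab(L + b)/(6LEI) = 25.31/EI
  at E: point load 18 at a = 4.5: Pab(L + a)/(6LEI) = 35.44/EI
  θ_D0 = 70.31/EI,  θ_E0 = 80.44/EI
Flexibility coefficients: a unit moment at one end gives L/(3EI) there and L/(6EI) at the far end, so f₁₁ = f₂₂ = 2/EI and f₁₂ = f₂₁ = 1/EI.
Compatibility — zero rotation at each built-in end:
  2 M_D + 1 M_E = 70.31
  1 M_D + 2 M_E = 80.44
Solving the pair gives M_D = 20.06 kN·m and M_E = 30.19 kN·m (hogging).

M_D = 20.06 kN·m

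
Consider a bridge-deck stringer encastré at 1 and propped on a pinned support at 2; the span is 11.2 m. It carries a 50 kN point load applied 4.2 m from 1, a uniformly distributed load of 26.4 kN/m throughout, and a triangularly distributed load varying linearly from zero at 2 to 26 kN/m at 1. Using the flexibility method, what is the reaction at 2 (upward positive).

Remove the prop at 2; the released (primary) structure is a cantilever built in at 1.
Deflection at 2 on the released cantilever, summing each load's contribution:
  point load 50 at a = 4.2: Pa²(3L − a)/(6EI) = 4322/EI
  UDL 26.4: wL⁴/(8EI) = 51926/EI
  triangular load, peak 26 at the fixed end: w₀L⁴/(30EI) = 13637/EI
  δ_0 = 69885/EI
Tip deflection under a unit load at 2: L³/(3EI) = 468.3/EI.
Compatibility at 2: δ_0 − R_2·δ_{22} = 0, so R_2 = 69885/468.3 = 149.2 kN.

R_2 = 149.2 kN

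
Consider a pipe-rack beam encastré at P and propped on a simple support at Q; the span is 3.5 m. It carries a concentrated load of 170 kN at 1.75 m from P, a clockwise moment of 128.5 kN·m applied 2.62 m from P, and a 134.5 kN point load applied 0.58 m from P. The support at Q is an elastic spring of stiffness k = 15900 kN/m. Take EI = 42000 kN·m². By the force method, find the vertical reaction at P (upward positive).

R_P = 211.7 kN

Release the roller at Q. Primary structure: cantilever fixed at P.
Downward deflection at the released point Q due to the loads:
  point load 170 at a = 1.75: Pa²(3L − a)/(6EI) = 759.2/EI
  clockwise couple 128.5 at a = 2.62: M₀a(2L − a)/(2EI) = 737.3/EI
  point load 134.5 at a = 0.58: Pa²(3L − a)/(6EI) = 74.81/EI
  δ_0 = 1571/EI
Tip deflection under a unit load at Q: L³/(3EI) = 14.29/EI.
With EI = 42000 kN·m²: δ_0 = 0.037413 m and δ_{QQ} = 0.00034 m/kN.
Compatibility — the spring shortens by R_Q/k under the reaction it provides: δ_0 − R_Q·δ_{QQ} = R_Q/k. With 1/k = 0.000063 m/kN, R_Q = δ_0 / (δ_{QQ} + 1/k) = 0.037413 / (0.00034 + 0.000063) = 92.8 kN.
Vertical equilibrium: R_P = ΣP − R_Q = 304.5 − 92.8 = 211.7 kN.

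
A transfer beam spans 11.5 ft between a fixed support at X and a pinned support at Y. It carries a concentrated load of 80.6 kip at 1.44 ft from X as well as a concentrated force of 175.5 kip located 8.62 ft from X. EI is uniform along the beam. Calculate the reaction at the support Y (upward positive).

Release the roller at Y. Primary structure: cantilever fixed at X.
Deflection at Y on the released cantilever, summing each load's contribution:
  point load 80.6 at a = 1.44: Pa²(3L − a)/(6EI) = 920.9/EI
  point load 175.5 at a = 8.62: Pa²(3L − a)/(6EI) = 56248/EI
  δ_0 = 57169/EI
Tip deflection under a unit load at Y: L³/(3EI) = 507/EI.
Compatibility at Y: δ_0 − R_Y·δ_{YY} = 0, so R_Y = 57169/507 = 112.8 kip.

R_Y = 112.8 kip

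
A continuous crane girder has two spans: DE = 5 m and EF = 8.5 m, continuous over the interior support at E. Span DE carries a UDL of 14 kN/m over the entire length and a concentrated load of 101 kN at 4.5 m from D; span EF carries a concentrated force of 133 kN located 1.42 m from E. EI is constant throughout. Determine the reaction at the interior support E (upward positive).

R_E = 275.7 kN

Release continuity at E by inserting a hinge; the redundant is the internal moment M_E. The primary structure is two simply-supported spans DE and EF.
End slopes at the hinge E, treating each span as simply supported:
  span DE: UDL 14: wL³/(24EI) = 72.92/EI
  span DE: point load 101 at a = 4.5: Pab(L + a)/(6LEI) = 71.96/EI
  span EF: point load 133 at a = 1.42: Pab(L + b)/(6LEI) = 408.5/EI
  relative rotation θ_0 = (144.9 + 408.5)/EI = 553.4/EI
A unit hogging moment at E produces rotation L₁/(3EI) + L₂/(3EI) = 4.5/EI.
Compatibility: M_E·(L₁+L₂)/(3EI) = θ_0, giving M_E = 123 kN·m (hogging).
Span DE, ΣM about D with M_E applied at E: R_E^{DE}·5 = 629.5 + 123, so R_E^{DE} = 150.5 kN and R_D = 171 − 150.5 = 20.51 kN.
Span EF, ΣM about F: R_E^{EF}·8.5 = 941.6 + 123, so R_E^{EF} = 125.2 kN and R_F = 133 − 125.2 = 7.752 kN.
R_E = 150.5 + 125.2 = 275.7 kN.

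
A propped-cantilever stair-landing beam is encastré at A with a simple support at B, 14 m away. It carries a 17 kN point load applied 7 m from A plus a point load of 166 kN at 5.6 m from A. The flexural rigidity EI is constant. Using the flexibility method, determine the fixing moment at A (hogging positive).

M_A = 490.8 kN·m

Remove the prop at B; the released (primary) structure is a cantilever built in at A.
Primary-structure tip deflection at B by superposition:
  point load 17 at a = 7: Pa²(3L − a)/(6EI) = 4859/EI
  point load 166 at a = 5.6: Pa²(3L − a)/(6EI) = 31582/EI
  δ_0 = 36441/EI
Flexibility coefficient — unit upward force at B: δ_{BB} = L³/(3EI) = 914.7/EI.
Compatibility at B: δ_0 − R_B·δ_{BB} = 0, so R_B = 36441/914.7 = 39.84 kN.
Moment equilibrium about A: M_A = Σ(load moments about A) − R_B·L = 1049 − 39.84×14 = 490.8 kN·m.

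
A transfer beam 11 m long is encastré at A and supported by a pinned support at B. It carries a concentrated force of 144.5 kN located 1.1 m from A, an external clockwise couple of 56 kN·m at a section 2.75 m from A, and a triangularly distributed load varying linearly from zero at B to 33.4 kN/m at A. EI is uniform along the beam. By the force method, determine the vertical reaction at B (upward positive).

Take the reaction at B as the redundant and release it; the primary structure is a cantilever fixed at A.
Downward deflection at the released point B due to the loads:
  point load 144.5 at a = 1.1: Pa²(3L − a)/(6EI) = 929.6/EI
  clockwise couple 56 at a = 2.75: M₀a(2L − a)/(2EI) = 1482/EI
  triangular load, peak 33.4 at the fixed end: w₀L⁴/(30EI) = 16300/EI
  δ_0 = 18712/EI
Tip deflection under a unit load at B: L³/(3EI) = 443.7/EI.
Compatibility at B: δ_0 − R_B·δ_{BB} = 0, so R_B = 18712/443.7 = 42.18 kN.

R_B = 42.18 kN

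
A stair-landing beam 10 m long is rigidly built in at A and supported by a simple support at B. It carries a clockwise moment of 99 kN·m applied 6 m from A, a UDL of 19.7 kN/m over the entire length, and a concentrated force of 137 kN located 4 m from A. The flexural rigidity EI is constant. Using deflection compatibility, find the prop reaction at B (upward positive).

Release the roller at B. Primary structure: cantilever fixed at A.
Free-end deflection of the primary structure under the applied loading (downward +):
  clockwise couple 99 at a = 6: M₀a(2L − a)/(2EI) = 4158/EI
  UDL 19.7: wL⁴/(8EI) = 24625/EI
  point load 137 at a = 4: Pa²(3L − a)/(6EI) = 9499/EI
  δ_0 = 38282/EI
Tip deflection under a unit load at B: L³/(3EI) = 333.3/EI.
Compatibility at B: δ_0 − R_B·δ_{BB} = 0, so R_B = 38282/333.3 = 114.8 kN.

R_B = 114.8 kN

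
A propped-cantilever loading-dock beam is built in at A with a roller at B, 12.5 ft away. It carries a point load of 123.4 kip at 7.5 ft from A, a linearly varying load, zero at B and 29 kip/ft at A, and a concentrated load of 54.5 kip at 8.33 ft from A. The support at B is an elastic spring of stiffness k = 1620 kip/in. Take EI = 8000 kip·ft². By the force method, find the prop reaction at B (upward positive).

Release the roller at B. Primary structure: cantilever fixed at A.
Free-end deflection of the primary structure under the applied loading (downward +):
  point load 123.4 at a = 7.5: Pa²(3L − a)/(6EI) = 34706/EI
  triangular load, peak 29 at the fixed end: w₀L⁴/(30EI) = 23600/EI
  point load 54.5 at a = 8.33: Pa²(3L − a)/(6EI) = 18385/EI
  δ_0 = 76692/EI
Tip deflection under a unit load at B: L³/(3EI) = 651/EI.
With EI = 8000 kip·ft²: δ_0 = 9.5865 ft and δ_{BB} = 0.08138 ft/kip.
Compatibility — the spring shortens by R_B/k under the reaction it provides: δ_0 − R_B·δ_{BB} = R_B/k. With 1/k = 1/(1620×12) ft/kip = 0.000051 ft/kip, R_B = δ_0 / (δ_{BB} + 1/k) = 9.5865 / (0.08138 + 0.000051) = 117.7 kip.

R_B = 117.7 kip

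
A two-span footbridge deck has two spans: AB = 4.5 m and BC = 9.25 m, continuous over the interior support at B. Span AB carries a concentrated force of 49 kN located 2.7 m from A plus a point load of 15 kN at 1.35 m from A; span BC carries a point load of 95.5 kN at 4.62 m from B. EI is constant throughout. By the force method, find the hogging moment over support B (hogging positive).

Take M_B as the redundant. Released structure: two simple spans AB and BC with a hinge at B.
Rotations at B on the released spans (each span's end-slope, ×1/EI):
  span AB: point load 49 at a = 2.7: Pab(L + a)/(6LEI) = 63.5/EI
  span AB: point load 15 at a = 1.35: Pab(L + a)/(6LEI) = 13.82/EI
  span BC: point load 95.5 at a = 4.62: Pab(L + b)/(6LEI) = 510.9/EI
  relative rotation θ_0 = (77.32 + 510.9)/EI = 588.2/EI
A unit hogging moment at B produces rotation L₁/(3EI) + L₂/(3EI) = 4.583/EI.
Slope continuity at B: θ_0 = M_B·4.583/EI, so M_B = 588.2/4.583 = 128.3 kN·m (hogging).

M_B = 128.3 kN·m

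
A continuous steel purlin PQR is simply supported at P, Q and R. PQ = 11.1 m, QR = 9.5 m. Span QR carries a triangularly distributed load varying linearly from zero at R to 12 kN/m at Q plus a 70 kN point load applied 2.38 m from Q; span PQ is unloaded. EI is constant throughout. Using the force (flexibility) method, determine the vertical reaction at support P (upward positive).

R_P = -7.537 kN

Take M_Q as the redundant. Released structure: two simple spans PQ and QR with a hinge at Q.
Discontinuity in slope at Q on the released structure — sum the simple-span end rotations:
  span QR: triangular load, peak 12: w₀L³/(45EI) = 228.6/EI
  span QR: point load 70 at a = 2.38: Pab(L + b)/(6LEI) = 345.9/EI
  relative rotation θ_0 = (0 + 574.5)/EI = 574.5/EI
A unit hogging moment at Q produces rotation L₁/(3EI) + L₂/(3EI) = 6.867/EI.
Slope continuity at Q: θ_0 = M_Q·6.867/EI, so M_Q = 574.5/6.867 = 83.67 kN·m (hogging).
Span PQ, ΣM about P with M_Q applied at Q: R_Q^{PQ}·11.1 = 0 + 83.67, so R_Q^{PQ} = 7.537 kN and R_P = 0 − 7.537 = -7.537 kN.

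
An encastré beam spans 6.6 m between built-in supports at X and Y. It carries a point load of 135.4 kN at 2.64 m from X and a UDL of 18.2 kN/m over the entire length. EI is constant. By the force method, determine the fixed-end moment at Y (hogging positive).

M_Y = 151.9 kN·m

Release both end moments; the primary structure is a simply-supported span XY with redundants M_X and M_Y.
Simple-span end rotations at X and Y under the given loads:
  at X: point load 135.4 at a = 2.64: Pab(L + b)/(6LEI) = 377.5/EI
  at Y: point load 135.4 at a = 2.64: Pab(L + a)/(6LEI) = 330.3/EI
  at X: UDL 18.2: wL³/(24EI) = 218/EI
  at Y: UDL 18.2: wL³/(24EI) = 218/EI
  θ_X0 = 595.5/EI,  θ_Y0 = 548.3/EI
Flexibility coefficients: a unit moment at one end gives L/(3EI) there and L/(6EI) at the far end, so f₁₁ = f₂₂ = 2.2/EI and f₁₂ = f₂₁ = 1.1/EI.
Compatibility — zero rotation at each built-in end:
  2.2 M_X + 1.1 M_Y = 595.5
  1.1 M_X + 2.2 M_Y = 548.3
Solving the pair gives M_X = 194.8 kN·m and M_Y = 151.9 kN·m (hogging).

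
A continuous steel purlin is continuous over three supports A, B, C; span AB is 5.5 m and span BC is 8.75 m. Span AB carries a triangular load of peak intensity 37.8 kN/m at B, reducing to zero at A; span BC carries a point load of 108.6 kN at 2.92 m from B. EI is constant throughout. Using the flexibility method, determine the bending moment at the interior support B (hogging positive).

Insert a hinge at B; M_B is the redundant, and each span becomes simply supported.
End slopes at the hinge B, treating each span as simply supported:
  span AB: triangular load, peak 37.8: w₀L³/(45EI) = 139.8/EI
  span BC: point load 108.6 at a = 2.92: Pab(L + b)/(6LEI) = 513.4/EI
  relative rotation θ_0 = (139.8 + 513.4)/EI = 653.2/EI
A unit hogging moment at B produces rotation L₁/(3EI) + L₂/(3EI) = 4.75/EI.
Compatibility: M_B·(L₁+L₂)/(3EI) = θ_0, giving M_B = 137.5 kN·m (hogging).

M_B = 137.5 kN·m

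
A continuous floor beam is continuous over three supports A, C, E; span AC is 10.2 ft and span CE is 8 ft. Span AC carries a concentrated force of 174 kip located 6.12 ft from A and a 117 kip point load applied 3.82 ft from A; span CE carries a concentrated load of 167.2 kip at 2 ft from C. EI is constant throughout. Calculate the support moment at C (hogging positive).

Take M_C as the redundant. Released structure: two simple spans AC and CE with a hinge at C.
Rotations at C on the released spans (each span's end-slope, ×1/EI):
  span AC: point load 174 at a = 6.12: Pab(L + a)/(6LEI) = 1159/EI
  span AC: point load 117 at a = 3.82: Pab(L + a)/(6LEI) = 653.2/EI
  span CE: point load 167.2 at a = 2: Pab(L + b)/(6LEI) = 585.2/EI
  relative rotation θ_0 = (1812 + 585.2)/EI = 2397/EI
A unit hogging moment at C produces rotation L₁/(3EI) + L₂/(3EI) = 6.067/EI.
Compatibility: M_C·(L₁+L₂)/(3EI) = θ_0, giving M_C = 395.1 kip·ft (hogging).

M_C = 395.1 kip·ft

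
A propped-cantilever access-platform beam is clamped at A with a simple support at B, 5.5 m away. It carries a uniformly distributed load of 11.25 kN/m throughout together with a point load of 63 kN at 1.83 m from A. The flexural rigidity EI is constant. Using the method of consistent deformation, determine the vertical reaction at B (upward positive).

Take the reaction at B as the redundant and release it; the primary structure is a cantilever fixed at A.
Primary-structure tip deflection at B by superposition:
  UDL 11.25: wL⁴/(8EI) = 1287/EI
  point load 63 at a = 1.83: Pa²(3L − a)/(6EI) = 515.8/EI
  δ_0 = 1803/EI
Flexibility coefficient — unit upward force at B: δ_{BB} = L³/(3EI) = 55.46/EI.
The prop prevents deflection at B: R_B = δ_0/δ_{BB} = 1803/55.46 = 32.5 kN.

R_B = 32.5 kN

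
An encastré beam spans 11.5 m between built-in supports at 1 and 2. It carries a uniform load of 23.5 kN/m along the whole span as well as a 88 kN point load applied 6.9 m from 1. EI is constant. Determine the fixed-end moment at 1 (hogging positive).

M_1 = 356.1 kN·m

Release both end moments; the primary structure is a simply-supported span 12 with redundants M_1 and M_2.
Simple-span end rotations at 1 and 2 under the given loads:
  at 1: UDL 23.5: wL³/(24EI) = 1489/EI
  at 2: UDL 23.5: wL³/(24EI) = 1489/EI
  at 1: point load 88 at a = 6.9: Pab(L + b)/(6LEI) = 651.7/EI
  at 2: point load 88 at a = 6.9: Pab(L + a)/(6LEI) = 744.8/EI
  θ_10 = 2141/EI,  θ_20 = 2234/EI
Flexibility coefficients: a unit moment at one end gives L/(3EI) there and L/(6EI) at the far end, so f₁₁ = f₂₂ = 3.833/EI and f₁₂ = f₂₁ = 1.917/EI.
Compatibility — zero rotation at each built-in end:
  3.833 M_1 + 1.917 M_2 = 2141
  1.917 M_1 + 3.833 M_2 = 2234
Solving the pair gives M_1 = 356.1 kN·m and M_2 = 404.7 kN·m (hogging).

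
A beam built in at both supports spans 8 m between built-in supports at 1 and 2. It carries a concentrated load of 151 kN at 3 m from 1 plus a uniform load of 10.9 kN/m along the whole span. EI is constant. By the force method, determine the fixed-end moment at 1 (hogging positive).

Take the two fixed-end moments M_1, M_2 as redundants; the released structure is the simple span 12.
On the primary (simply-supported) span, the end slopes from the loading are:
  at 1: point load 151 at a = 3: Pab(L + b)/(6LEI) = 613.4/EI
  at 2: point load 151 at a = 3: Pab(L + a)/(6LEI) = 519.1/EI
  at 1: UDL 10.9: wL³/(24EI) = 232.5/EI
  at 2: UDL 10.9: wL³/(24EI) = 232.5/EI
  θ_10 = 846/EI,  θ_20 = 751.6/EI
Flexibility coefficients: a unit moment at one end gives L/(3EI) there and L/(6EI) at the far end, so f₁₁ = f₂₂ = 2.667/EI and f₁₂ = f₂₁ = 1.333/EI.
Compatibility — zero rotation at each built-in end:
  2.667 M_1 + 1.333 M_2 = 846
  1.333 M_1 + 2.667 M_2 = 751.6
Solving the pair gives M_1 = 235.1 kN·m and M_2 = 164.3 kN·m (hogging).

M_1 = 235.1 kN·m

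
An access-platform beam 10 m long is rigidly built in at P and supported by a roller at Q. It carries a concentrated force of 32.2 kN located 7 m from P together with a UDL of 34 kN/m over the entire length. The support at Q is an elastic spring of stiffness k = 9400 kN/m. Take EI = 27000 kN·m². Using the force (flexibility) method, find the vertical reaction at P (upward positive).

Choose R_Q as the redundant. The primary structure is the cantilever fixed at P.
Free-end deflection of the primary structure under the applied loading (downward +):
  point load 32.2 at a = 7: Pa²(3L − a)/(6EI) = 6048/EI
  UDL 34: wL⁴/(8EI) = 42500/EI
  δ_0 = 48548/EI
Tip deflection under a unit load at Q: L³/(3EI) = 333.3/EI.
With EI = 27000 kN·m²: δ_0 = 1.7981 m and δ_{QQ} = 0.012346 m/kN.
Compatibility — the spring shortens by R_Q/k under the reaction it provides: δ_0 − R_Q·δ_{QQ} = R_Q/k. With 1/k = 0.000106 m/kN, R_Q = δ_0 / (δ_{QQ} + 1/k) = 1.7981 / (0.012346 + 0.000106) = 144.4 kN.
Vertical equilibrium: R_P = ΣP − R_Q = 372.2 − 144.4 = 227.8 kN.

R_P = 227.8 kN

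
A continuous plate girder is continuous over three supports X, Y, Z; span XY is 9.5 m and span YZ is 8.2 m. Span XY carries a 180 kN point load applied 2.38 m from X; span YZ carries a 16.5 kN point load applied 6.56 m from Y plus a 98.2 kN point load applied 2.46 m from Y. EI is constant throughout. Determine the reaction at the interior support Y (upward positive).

R_Y = 158.1 kN

Insert a hinge at Y; M_Y is the redundant, and each span becomes simply supported.
End slopes at the hinge Y, treating each span as simply supported:
  span XY: point load 180 at a = 2.38: Pab(L + a)/(6LEI) = 635.7/EI
  span YZ: point load 16.5 at a = 6.56: Pab(L + b)/(6LEI) = 35.5/EI
  span YZ: point load 98.2 at a = 2.46: Pab(L + b)/(6LEI) = 392.9/EI
  relative rotation θ_0 = (635.7 + 428.4)/EI = 1064/EI
A unit hogging moment at Y produces rotation L₁/(3EI) + L₂/(3EI) = 5.9/EI.
Compatibility: M_Y·(L₁+L₂)/(3EI) = θ_0, giving M_Y = 180.4 kN·m (hogging).
Span XY, ΣM about X with M_Y applied at Y: R_Y^{XY}·9.5 = 428.4 + 180.4, so R_Y^{XY} = 64.08 kN and R_X = 180 − 64.08 = 115.9 kN.
Span YZ, ΣM about Z: R_Y^{YZ}·8.2 = 590.7 + 180.4, so R_Y^{YZ} = 94.03 kN and R_Z = 114.7 − 94.03 = 20.67 kN.
R_Y = 64.08 + 94.03 = 158.1 kN.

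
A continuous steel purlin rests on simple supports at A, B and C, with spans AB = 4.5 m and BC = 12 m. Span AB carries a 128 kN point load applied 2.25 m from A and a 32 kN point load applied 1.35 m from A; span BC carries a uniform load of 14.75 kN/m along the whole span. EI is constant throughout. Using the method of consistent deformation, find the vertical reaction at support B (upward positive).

Take M_B as the redundant. Released structure: two simple spans AB and BC with a hinge at B.
End slopes at the hinge B, treating each span as simply supported:
  span AB: point load 128 at a = 2.25: Pab(L + a)/(6LEI) = 162/EI
  span AB: point load 32 at a = 1.35: Pab(L + a)/(6LEI) = 29.48/EI
  span BC: UDL 14.75: wL³/(24EI) = 1062/EI
  relative rotation θ_0 = (191.5 + 1062)/EI = 1253/EI
A unit hogging moment at B produces rotation L₁/(3EI) + L₂/(3EI) = 5.5/EI.
Compatibility: M_B·(L₁+L₂)/(3EI) = θ_0, giving M_B = 227.9 kN·m (hogging).
Span AB, ΣM about A with M_B applied at B: R_B^{AB}·4.5 = 331.2 + 227.9, so R_B^{AB} = 124.2 kN and R_A = 160 − 124.2 = 35.75 kN.
Span BC, ΣM about C: R_B^{BC}·12 = 1062 + 227.9, so R_B^{BC} = 107.5 kN and R_C = 177 − 107.5 = 69.51 kN.
R_B = 124.2 + 107.5 = 231.7 kN.

R_B = 231.7 kN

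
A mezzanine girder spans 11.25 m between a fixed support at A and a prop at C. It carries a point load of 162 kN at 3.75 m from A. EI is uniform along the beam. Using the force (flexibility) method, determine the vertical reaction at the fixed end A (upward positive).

Choose R_C as the redundant. The primary structure is the cantilever fixed at A.
Primary-structure tip deflection at C by superposition:
  point load 162 at a = 3.75: Pa²(3L − a)/(6EI) = 11391/EI
Tip deflection under a unit load at C: L³/(3EI) = 474.6/EI.
The prop prevents deflection at C: R_C = δ_0/δ_{CC} = 11391/474.6 = 24 kN.
Vertical equilibrium: R_A = ΣP − R_C = 162 − 24 = 138 kN.

R_A = 138 kN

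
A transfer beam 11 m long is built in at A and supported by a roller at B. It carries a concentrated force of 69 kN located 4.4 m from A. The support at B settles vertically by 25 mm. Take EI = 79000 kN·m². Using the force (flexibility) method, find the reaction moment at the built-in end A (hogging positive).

Remove the prop at B; the released (primary) structure is a cantilever built in at A.
Free-end deflection of the primary structure under the applied loading (downward +):
  point load 69 at a = 4.4: Pa²(3L − a)/(6EI) = 6368/EI
Flexibility coefficient — unit upward force at B: δ_{BB} = L³/(3EI) = 443.7/EI.
With EI = 79000 kN·m²: δ_0 = 0.080601 m and δ_{BB} = 0.005616 m/kN.
Compatibility — the beam at B must follow the support down by 0.025 m: δ_0 − R_B·δ_{BB} = 0.025, so R_B = (0.080601 − 0.025)/0.005616 = 9.9 kN.
Moment equilibrium about A: M_A = Σ(load moments about A) − R_B·L = 303.6 − 9.9×11 = 194.7 kN·m.

M_A = 194.7 kN·m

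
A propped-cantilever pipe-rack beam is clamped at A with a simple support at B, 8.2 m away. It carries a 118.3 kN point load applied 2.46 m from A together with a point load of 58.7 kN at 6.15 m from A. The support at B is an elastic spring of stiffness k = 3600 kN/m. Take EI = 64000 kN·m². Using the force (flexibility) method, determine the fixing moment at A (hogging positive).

Choose R_B as the redundant. The primary structure is the cantilever fixed at A.
Free-end deflection of the primary structure under the applied loading (downward +):
  point load 118.3 at a = 2.46: Pa²(3L − a)/(6EI) = 2642/EI
  point load 58.7 at a = 6.15: Pa²(3L − a)/(6EI) = 6827/EI
  δ_0 = 9469/EI
Flexibility coefficient — unit upward force at B: δ_{BB} = L³/(3EI) = 183.8/EI.
With EI = 64000 kN·m²: δ_0 = 0.14795 m and δ_{BB} = 0.002872 m/kN.
Compatibility — the spring shortens by R_B/k under the reaction it provides: δ_0 − R_B·δ_{BB} = R_B/k. With 1/k = 0.000278 m/kN, R_B = δ_0 / (δ_{BB} + 1/k) = 0.14795 / (0.002872 + 0.000278) = 46.98 kN.
Moment equilibrium about A: M_A = Σ(load moments about A) − R_B·L = 652 − 46.98×8.2 = 266.8 kN·m.

M_A = 266.8 kN·m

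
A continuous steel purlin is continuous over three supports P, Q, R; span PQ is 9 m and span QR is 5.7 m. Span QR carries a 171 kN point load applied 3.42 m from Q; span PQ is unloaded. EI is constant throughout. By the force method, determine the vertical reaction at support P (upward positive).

R_P = -7.055 kN

Release continuity at Q by inserting a hinge; the redundant is the internal moment M_Q. The primary structure is two simply-supported spans PQ and QR.
Discontinuity in slope at Q on the released structure — sum the simple-span end rotations:
  span QR: point load 171 at a = 3.42: Pab(L + b)/(6LEI) = 311.1/EI
  relative rotation θ_0 = (0 + 311.1)/EI = 311.1/EI
A unit hogging moment at Q produces rotation L₁/(3EI) + L₂/(3EI) = 4.9/EI.
Slope continuity at Q: θ_0 = M_Q·4.9/EI, so M_Q = 311.1/4.9 = 63.49 kN·m (hogging).
Span PQ, ΣM about P with M_Q applied at Q: R_Q^{PQ}·9 = 0 + 63.49, so R_Q^{PQ} = 7.055 kN and R_P = 0 − 7.055 = -7.055 kN.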